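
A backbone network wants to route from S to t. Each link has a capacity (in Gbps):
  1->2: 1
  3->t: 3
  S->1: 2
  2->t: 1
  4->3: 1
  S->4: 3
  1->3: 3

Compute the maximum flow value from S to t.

Augment S->1->2->t: bottleneck 1. Total 1.
Augment S->1->3->t: bottleneck 1. Total 2.
Augment S->4->3->t: bottleneck 1. Total 3.
No augmenting path remains in the residual graph.

3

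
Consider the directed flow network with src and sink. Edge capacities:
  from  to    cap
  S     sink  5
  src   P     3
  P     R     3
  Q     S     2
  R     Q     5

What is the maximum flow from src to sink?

2

Augment src->P->R->Q->S->sink: bottleneck 2. Total 2.
No augmenting path remains in the residual graph.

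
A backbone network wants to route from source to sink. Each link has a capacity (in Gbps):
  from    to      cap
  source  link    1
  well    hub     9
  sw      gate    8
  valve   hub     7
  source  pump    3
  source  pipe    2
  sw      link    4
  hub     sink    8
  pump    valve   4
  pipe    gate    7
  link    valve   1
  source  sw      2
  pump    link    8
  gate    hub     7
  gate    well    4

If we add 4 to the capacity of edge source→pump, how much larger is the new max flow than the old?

Original max flow = 8.
Even with extra capacity on source→pump, another cut of capacity 8 remains binding.
New max flow = 8. Increase = 0.

0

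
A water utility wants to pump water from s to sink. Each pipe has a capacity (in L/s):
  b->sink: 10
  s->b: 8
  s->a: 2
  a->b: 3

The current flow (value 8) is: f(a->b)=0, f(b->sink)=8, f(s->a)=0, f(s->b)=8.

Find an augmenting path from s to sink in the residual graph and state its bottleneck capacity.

Residual along s->a->b->sink: s->a: 2, a->b: 3, b->sink: 2.
Bottleneck = min = 2.

s->a->b->sink, bottleneck 2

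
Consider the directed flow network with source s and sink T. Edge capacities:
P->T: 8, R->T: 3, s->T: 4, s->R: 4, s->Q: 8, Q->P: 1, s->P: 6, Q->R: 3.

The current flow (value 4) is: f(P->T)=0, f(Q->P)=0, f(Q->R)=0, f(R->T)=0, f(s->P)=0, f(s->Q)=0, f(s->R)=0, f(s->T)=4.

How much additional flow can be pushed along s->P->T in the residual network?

Residual capacities along the path: s->P: 6, P->T: 8.
Minimum is 6.

6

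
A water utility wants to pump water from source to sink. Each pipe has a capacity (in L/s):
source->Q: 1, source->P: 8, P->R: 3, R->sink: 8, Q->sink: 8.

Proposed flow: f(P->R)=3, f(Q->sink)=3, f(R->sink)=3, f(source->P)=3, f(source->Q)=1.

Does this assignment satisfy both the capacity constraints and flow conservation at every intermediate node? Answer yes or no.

Conservation fails at Q: inflow 1 ≠ outflow 3.

No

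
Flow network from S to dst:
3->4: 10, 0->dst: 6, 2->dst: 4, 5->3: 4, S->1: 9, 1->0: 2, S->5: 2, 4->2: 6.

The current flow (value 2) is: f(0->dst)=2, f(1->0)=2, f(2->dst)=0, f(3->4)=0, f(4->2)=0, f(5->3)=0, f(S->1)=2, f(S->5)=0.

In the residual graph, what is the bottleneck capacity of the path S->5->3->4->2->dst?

2

Residual capacities along the path: S->5: 2, 5->3: 4, 3->4: 10, 4->2: 6, 2->dst: 4.
Minimum is 2.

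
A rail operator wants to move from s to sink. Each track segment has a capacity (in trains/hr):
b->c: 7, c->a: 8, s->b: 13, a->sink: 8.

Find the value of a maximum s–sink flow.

7

Augment s->b->c->a->sink: bottleneck 7. Total 7.
No augmenting path remains in the residual graph.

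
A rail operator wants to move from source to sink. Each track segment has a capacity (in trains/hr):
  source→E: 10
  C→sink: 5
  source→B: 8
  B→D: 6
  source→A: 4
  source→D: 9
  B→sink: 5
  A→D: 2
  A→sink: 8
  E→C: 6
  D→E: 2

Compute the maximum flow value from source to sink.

Augment source→A→sink: bottleneck 4. Total 4.
Augment source→B→sink: bottleneck 5. Total 9.
Augment source→E→C→sink: bottleneck 5. Total 14.
No augmenting path remains in the residual graph.

14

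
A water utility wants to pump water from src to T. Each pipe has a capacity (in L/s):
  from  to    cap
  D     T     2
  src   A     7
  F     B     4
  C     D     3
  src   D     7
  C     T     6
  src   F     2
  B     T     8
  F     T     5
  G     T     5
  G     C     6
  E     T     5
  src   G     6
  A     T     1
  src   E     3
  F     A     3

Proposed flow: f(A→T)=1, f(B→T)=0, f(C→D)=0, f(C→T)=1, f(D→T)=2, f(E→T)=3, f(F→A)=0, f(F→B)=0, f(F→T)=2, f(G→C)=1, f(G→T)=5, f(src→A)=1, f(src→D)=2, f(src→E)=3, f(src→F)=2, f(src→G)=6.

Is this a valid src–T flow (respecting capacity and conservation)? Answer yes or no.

Yes

Every edge has 0 ≤ f(e) ≤ cap(e).
At each intermediate node, inflow equals outflow.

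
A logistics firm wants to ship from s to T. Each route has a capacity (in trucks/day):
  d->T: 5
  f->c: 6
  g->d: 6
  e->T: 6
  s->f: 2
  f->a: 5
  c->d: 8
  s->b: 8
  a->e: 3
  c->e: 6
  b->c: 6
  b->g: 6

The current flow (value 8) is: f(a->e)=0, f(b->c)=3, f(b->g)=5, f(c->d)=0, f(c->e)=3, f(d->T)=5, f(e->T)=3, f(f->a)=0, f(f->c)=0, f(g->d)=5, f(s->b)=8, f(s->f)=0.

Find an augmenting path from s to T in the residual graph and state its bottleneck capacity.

s->f->c->e->T, bottleneck 2

Residual along s->f->c->e->T: s->f: 2, f->c: 6, c->e: 3, e->T: 3.
Bottleneck = min = 2.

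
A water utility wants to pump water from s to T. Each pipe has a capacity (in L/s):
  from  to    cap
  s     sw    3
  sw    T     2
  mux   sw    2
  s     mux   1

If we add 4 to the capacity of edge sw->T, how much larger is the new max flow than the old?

2

Original max flow = 2.
After raising cap(sw->T), augmenting paths through that edge carry 2 more units.
New max flow = 4. Increase = 2.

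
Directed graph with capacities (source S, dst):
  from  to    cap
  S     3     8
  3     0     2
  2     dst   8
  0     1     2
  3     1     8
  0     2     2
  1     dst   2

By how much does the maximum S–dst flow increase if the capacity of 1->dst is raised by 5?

Original max flow = 4.
After raising cap(1->dst), augmenting paths through that edge carry 4 more units.
New max flow = 8. Increase = 4.

4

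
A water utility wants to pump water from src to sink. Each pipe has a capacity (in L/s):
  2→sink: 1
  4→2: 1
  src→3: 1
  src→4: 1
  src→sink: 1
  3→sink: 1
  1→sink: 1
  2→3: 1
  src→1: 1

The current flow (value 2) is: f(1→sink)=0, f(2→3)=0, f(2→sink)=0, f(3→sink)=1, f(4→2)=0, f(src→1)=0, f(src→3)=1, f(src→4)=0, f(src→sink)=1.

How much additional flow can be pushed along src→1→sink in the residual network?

Residual capacities along the path: src→1: 1, 1→sink: 1.
Minimum is 1.

1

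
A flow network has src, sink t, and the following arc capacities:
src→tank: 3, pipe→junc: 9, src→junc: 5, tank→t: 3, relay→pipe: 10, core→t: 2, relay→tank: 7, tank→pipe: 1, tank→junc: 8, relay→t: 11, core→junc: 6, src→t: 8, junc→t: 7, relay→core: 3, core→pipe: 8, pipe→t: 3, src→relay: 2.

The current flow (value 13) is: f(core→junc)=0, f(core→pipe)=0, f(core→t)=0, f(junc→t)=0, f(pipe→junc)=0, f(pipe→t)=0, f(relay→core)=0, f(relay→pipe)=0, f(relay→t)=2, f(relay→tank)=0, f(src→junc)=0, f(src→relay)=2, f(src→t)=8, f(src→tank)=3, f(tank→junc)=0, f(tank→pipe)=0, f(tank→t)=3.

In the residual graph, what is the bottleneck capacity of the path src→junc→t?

5

Residual capacities along the path: src→junc: 5, junc→t: 7.
Minimum is 5.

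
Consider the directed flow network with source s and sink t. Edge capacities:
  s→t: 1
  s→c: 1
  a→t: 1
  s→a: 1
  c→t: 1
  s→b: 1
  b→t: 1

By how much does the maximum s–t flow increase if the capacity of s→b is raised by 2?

Original max flow = 4.
Even with extra capacity on s→b, another cut of capacity 4 remains binding.
New max flow = 4. Increase = 0.

0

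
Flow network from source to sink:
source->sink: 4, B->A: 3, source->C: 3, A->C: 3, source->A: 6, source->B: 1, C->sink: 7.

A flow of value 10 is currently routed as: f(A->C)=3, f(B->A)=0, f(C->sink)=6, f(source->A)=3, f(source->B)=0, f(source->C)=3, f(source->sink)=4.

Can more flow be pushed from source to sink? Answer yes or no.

Residual reachable from source: {A, B, source}; sink is not reachable.
Saturated cut: source->C, source->sink, A->C with total capacity 10 = current flow value. Flow is maximum.

No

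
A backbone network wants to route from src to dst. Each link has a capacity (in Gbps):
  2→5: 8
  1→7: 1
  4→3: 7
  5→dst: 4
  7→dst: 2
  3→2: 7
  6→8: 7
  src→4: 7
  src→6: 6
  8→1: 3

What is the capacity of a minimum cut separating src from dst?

5

Max flow = 5 (via 2 augmenting paths).
In the residual at optimum, the set reachable from src is {1, 2, 3, 4, 5, 6, 8, src}.
Cut edges: 1→7 (cap 1), 5→dst (cap 4). Sum = 5.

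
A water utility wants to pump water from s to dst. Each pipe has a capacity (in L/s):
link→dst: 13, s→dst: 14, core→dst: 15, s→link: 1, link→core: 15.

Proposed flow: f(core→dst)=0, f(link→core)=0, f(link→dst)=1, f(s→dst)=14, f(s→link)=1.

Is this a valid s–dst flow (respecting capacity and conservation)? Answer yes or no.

Yes

Every edge has 0 ≤ f(e) ≤ cap(e).
At each intermediate node, inflow equals outflow.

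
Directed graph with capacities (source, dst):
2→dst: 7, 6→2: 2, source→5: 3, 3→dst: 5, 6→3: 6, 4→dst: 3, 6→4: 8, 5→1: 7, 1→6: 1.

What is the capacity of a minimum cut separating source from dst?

1

Max flow = 1 (via 1 augmenting path).
In the residual at optimum, the set reachable from source is {1, 5, source}.
Cut edges: 1→6 (cap 1). Sum = 1.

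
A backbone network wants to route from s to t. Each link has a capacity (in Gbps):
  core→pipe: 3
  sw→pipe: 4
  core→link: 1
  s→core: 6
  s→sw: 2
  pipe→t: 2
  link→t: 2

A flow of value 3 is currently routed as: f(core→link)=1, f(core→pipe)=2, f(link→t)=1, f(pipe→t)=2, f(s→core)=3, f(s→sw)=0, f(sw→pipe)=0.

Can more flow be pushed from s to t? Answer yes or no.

No

Residual reachable from s: {core, pipe, s, sw}; t is not reachable.
Saturated cut: core→link, pipe→t with total capacity 3 = current flow value. Flow is maximum.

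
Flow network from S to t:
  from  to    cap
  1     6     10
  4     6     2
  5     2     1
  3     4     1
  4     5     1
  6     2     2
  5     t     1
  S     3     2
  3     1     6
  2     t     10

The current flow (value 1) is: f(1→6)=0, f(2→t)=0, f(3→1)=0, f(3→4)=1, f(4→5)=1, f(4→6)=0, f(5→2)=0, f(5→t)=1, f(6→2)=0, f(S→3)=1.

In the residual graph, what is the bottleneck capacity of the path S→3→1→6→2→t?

1

Residual capacities along the path: S→3: 1, 3→1: 6, 1→6: 10, 6→2: 2, 2→t: 10.
Minimum is 1.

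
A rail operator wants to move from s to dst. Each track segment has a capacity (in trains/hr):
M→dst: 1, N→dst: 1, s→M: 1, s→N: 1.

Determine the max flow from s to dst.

Augment s→N→dst: bottleneck 1. Total 1.
Augment s→M→dst: bottleneck 1. Total 2.
No augmenting path remains in the residual graph.

2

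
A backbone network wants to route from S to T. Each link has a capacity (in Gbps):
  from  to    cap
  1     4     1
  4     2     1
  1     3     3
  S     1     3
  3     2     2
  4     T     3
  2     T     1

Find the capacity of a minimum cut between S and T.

Max flow = 2 (via 2 augmenting paths).
In the residual at optimum, the set reachable from S is {1, 2, 3, S}.
Cut edges: 1->4 (cap 1), 2->T (cap 1). Sum = 2.

2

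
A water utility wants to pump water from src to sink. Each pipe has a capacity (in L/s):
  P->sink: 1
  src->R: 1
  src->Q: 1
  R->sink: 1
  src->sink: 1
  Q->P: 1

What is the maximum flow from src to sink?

Augment src->sink: bottleneck 1. Total 1.
Augment src->R->sink: bottleneck 1. Total 2.
Augment src->Q->P->sink: bottleneck 1. Total 3.
No augmenting path remains in the residual graph.

3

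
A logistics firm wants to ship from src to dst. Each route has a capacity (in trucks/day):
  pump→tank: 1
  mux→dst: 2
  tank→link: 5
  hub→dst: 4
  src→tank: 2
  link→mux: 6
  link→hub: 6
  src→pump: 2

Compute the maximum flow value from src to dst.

Augment src→tank→link→mux→dst: bottleneck 2. Total 2.
Augment src→pump→tank→link→hub→dst: bottleneck 1. Total 3.
No augmenting path remains in the residual graph.

3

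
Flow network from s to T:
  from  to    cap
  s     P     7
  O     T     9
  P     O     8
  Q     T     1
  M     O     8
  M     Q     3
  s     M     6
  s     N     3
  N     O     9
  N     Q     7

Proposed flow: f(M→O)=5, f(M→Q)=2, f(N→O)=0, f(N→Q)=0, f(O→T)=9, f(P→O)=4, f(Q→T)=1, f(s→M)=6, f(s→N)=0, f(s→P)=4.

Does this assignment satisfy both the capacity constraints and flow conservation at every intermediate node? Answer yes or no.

No

Conservation fails at M: inflow 6 ≠ outflow 7.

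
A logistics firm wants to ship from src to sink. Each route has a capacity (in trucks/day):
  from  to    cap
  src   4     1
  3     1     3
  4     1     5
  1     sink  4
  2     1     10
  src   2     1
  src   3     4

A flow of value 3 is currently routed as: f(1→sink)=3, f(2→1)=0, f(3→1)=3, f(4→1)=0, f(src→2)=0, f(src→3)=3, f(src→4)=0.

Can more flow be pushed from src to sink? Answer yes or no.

Residual path src→4→1→sink has bottleneck 1 > 0.
Pushing 1 along it raises the flow to 4, so the given flow is not maximum.

Yes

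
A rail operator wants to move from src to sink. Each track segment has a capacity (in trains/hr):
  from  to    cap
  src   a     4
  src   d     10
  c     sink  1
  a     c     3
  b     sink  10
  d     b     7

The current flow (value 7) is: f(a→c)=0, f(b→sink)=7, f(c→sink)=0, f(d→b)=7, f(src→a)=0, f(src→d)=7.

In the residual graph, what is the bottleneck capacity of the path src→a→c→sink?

Residual capacities along the path: src→a: 4, a→c: 3, c→sink: 1.
Minimum is 1.

1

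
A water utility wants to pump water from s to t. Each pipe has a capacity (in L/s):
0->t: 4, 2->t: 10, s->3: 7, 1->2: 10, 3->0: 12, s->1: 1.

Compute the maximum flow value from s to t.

Augment s->1->2->t: bottleneck 1. Total 1.
Augment s->3->0->t: bottleneck 4. Total 5.
No augmenting path remains in the residual graph.

5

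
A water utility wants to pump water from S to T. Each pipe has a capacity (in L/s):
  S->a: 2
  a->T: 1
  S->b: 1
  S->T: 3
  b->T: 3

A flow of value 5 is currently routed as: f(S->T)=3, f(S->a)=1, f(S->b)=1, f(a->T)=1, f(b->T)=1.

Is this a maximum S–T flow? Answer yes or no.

Yes

Residual reachable from S: {S, a}; T is not reachable.
Saturated cut: S->b, S->T, a->T with total capacity 5 = current flow value. Flow is maximum.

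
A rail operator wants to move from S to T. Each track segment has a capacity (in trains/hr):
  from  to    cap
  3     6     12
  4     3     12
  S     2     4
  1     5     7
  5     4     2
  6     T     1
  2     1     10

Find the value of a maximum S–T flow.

1

Augment S->2->1->5->4->3->6->T: bottleneck 1. Total 1.
No augmenting path remains in the residual graph.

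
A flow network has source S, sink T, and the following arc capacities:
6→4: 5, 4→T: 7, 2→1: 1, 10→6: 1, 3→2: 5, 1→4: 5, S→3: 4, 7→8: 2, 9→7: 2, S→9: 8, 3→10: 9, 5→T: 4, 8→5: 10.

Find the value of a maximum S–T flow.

4

Augment S→9→7→8→5→T: bottleneck 2. Total 2.
Augment S→3→2→1→4→T: bottleneck 1. Total 3.
Augment S→3→10→6→4→T: bottleneck 1. Total 4.
No augmenting path remains in the residual graph.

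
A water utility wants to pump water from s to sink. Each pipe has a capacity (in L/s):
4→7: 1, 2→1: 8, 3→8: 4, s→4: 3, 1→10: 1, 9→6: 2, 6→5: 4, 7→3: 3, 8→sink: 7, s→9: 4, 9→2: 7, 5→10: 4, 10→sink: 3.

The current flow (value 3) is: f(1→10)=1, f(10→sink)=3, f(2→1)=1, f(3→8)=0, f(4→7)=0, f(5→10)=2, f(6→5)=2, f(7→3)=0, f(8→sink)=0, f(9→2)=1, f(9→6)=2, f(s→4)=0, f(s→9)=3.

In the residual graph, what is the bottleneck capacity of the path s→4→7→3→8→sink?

1

Residual capacities along the path: s→4: 3, 4→7: 1, 7→3: 3, 3→8: 4, 8→sink: 7.
Minimum is 1.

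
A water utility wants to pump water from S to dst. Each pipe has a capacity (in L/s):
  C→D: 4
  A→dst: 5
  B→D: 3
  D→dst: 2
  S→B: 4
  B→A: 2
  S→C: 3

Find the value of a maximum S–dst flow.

Augment S→C→D→dst: bottleneck 2. Total 2.
Augment S→B→A→dst: bottleneck 2. Total 4.
No augmenting path remains in the residual graph.

4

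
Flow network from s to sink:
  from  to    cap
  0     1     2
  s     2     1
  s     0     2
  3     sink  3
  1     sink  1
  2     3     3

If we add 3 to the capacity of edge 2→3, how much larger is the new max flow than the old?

Original max flow = 2.
Edge 2→3 does not cross the min cut (source side {0, 1, s}), so extra capacity there cannot help.
New max flow = 2. Increase = 0.

0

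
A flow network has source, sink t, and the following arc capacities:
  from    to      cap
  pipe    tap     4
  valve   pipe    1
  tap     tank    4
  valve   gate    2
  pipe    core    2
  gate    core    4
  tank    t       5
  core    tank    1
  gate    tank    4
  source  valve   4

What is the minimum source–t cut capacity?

3

Max flow = 3 (via 2 augmenting paths).
In the residual at optimum, the set reachable from source is {source, valve}.
Cut edges: valve→pipe (cap 1), valve→gate (cap 2). Sum = 3.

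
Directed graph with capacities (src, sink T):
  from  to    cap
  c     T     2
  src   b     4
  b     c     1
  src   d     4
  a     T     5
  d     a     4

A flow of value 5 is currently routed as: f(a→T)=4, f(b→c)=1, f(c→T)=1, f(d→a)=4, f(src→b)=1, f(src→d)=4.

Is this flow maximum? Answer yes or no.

Yes

Residual reachable from src: {b, src}; T is not reachable.
Saturated cut: b→c, src→d with total capacity 5 = current flow value. Flow is maximum.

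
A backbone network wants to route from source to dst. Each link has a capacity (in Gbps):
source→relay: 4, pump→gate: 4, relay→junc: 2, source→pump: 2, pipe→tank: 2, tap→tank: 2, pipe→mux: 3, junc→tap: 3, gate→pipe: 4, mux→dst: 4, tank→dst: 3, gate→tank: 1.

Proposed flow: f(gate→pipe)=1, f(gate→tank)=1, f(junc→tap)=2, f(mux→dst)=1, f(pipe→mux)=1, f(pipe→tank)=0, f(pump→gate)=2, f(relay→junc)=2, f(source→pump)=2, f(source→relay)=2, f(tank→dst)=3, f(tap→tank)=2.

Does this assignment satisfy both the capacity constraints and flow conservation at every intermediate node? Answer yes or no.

Every edge has 0 ≤ f(e) ≤ cap(e).
At each intermediate node, inflow equals outflow.

Yes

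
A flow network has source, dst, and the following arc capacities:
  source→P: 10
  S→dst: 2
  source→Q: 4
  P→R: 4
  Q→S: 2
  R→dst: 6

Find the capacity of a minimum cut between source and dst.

Max flow = 6 (via 2 augmenting paths).
In the residual at optimum, the set reachable from source is {P, Q, source}.
Cut edges: P→R (cap 4), Q→S (cap 2). Sum = 6.

6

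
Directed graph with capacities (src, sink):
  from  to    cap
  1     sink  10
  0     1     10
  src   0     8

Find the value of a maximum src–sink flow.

Augment src→0→1→sink: bottleneck 8. Total 8.
No augmenting path remains in the residual graph.

8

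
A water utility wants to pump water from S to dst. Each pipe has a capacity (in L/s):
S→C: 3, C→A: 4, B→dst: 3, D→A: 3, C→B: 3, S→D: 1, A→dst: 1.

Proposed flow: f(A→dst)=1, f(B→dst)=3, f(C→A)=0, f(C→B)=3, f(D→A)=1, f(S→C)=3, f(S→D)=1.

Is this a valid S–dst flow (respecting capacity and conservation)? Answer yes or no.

Yes

Every edge has 0 ≤ f(e) ≤ cap(e).
At each intermediate node, inflow equals outflow.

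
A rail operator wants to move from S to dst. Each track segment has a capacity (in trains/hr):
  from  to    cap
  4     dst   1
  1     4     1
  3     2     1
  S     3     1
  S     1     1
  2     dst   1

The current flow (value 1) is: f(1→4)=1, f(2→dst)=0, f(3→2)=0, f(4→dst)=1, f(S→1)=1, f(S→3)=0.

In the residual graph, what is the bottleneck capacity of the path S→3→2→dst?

1

Residual capacities along the path: S→3: 1, 3→2: 1, 2→dst: 1.
Minimum is 1.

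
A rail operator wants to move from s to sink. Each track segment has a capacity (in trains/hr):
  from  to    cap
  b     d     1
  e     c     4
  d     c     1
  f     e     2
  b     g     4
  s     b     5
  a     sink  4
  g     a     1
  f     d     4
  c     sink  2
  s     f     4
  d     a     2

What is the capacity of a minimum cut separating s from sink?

5

Max flow = 5 (via 5 augmenting paths).
In the residual at optimum, the set reachable from s is {b, c, d, e, f, g, s}.
Cut edges: g->a (cap 1), d->a (cap 2), c->sink (cap 2). Sum = 5.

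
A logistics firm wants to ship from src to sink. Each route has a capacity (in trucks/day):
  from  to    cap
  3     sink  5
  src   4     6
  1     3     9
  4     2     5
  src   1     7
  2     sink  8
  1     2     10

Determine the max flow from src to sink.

Augment src→1→3→sink: bottleneck 5. Total 5.
Augment src→1→2→sink: bottleneck 2. Total 7.
Augment src→4→2→sink: bottleneck 5. Total 12.
No augmenting path remains in the residual graph.

12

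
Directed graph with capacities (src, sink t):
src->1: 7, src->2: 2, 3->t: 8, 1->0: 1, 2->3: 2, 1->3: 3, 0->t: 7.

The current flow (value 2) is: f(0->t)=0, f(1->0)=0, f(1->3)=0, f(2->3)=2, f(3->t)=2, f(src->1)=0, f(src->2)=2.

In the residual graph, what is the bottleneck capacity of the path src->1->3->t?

Residual capacities along the path: src->1: 7, 1->3: 3, 3->t: 6.
Minimum is 3.

3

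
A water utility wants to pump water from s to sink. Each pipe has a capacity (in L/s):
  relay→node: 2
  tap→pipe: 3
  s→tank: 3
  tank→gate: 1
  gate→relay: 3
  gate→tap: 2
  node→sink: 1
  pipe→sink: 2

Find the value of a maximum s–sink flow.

Augment s→tank→gate→relay→node→sink: bottleneck 1. Total 1.
No augmenting path remains in the residual graph.

1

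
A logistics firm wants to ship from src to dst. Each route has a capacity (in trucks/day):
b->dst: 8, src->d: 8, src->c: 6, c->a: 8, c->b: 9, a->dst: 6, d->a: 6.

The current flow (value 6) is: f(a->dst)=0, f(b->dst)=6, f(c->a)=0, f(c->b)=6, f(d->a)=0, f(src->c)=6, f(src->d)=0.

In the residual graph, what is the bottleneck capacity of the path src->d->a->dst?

6

Residual capacities along the path: src->d: 8, d->a: 6, a->dst: 6.
Minimum is 6.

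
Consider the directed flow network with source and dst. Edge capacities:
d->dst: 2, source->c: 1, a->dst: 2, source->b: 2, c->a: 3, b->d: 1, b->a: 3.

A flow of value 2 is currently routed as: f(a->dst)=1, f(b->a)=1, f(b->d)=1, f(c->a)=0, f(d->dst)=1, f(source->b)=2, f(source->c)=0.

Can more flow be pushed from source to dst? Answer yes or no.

Residual path source->c->a->dst has bottleneck 1 > 0.
Pushing 1 along it raises the flow to 3, so the given flow is not maximum.

Yes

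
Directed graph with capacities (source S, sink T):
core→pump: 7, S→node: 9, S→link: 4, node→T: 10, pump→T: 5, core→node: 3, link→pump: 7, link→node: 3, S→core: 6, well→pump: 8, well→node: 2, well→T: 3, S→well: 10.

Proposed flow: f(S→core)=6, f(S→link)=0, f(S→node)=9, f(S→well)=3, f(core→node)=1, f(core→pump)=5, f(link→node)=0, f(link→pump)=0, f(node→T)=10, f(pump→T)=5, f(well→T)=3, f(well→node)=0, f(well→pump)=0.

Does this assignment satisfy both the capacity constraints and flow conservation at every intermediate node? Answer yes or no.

Every edge has 0 ≤ f(e) ≤ cap(e).
At each intermediate node, inflow equals outflow.

Yes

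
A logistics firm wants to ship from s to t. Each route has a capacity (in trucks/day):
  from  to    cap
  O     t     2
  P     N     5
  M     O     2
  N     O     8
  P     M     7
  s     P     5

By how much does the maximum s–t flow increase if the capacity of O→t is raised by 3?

Original max flow = 2.
After raising cap(O→t), augmenting paths through that edge carry 3 more units.
New max flow = 5. Increase = 3.

3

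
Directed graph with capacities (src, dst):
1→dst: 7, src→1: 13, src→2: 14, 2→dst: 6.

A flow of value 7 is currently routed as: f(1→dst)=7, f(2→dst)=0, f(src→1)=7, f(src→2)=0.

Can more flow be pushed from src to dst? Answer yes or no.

Yes

Residual path src→2→dst has bottleneck 6 > 0.
Pushing 6 along it raises the flow to 13, so the given flow is not maximum.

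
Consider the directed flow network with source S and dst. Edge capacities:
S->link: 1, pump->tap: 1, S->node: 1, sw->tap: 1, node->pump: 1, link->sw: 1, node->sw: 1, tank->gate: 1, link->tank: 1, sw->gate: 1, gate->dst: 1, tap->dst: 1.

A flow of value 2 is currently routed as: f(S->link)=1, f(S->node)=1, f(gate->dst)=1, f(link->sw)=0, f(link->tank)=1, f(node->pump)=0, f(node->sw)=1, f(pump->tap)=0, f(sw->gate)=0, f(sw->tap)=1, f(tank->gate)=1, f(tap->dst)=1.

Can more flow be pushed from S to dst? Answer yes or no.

No

Residual reachable from S: {S}; dst is not reachable.
Saturated cut: S->link, S->node with total capacity 2 = current flow value. Flow is maximum.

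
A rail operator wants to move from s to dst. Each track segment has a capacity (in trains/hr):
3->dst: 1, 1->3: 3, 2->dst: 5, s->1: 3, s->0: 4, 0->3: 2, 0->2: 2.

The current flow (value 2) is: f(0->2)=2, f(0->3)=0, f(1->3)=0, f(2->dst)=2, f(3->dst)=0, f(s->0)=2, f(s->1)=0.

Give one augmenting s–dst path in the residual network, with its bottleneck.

Residual along s->0->3->dst: s->0: 2, 0->3: 2, 3->dst: 1.
Bottleneck = min = 1.

s->0->3->dst, bottleneck 1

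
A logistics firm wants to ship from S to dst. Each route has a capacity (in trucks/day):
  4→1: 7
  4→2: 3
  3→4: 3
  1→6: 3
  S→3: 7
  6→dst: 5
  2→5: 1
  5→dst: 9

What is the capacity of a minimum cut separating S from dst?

Max flow = 3 (via 1 augmenting path).
In the residual at optimum, the set reachable from S is {3, S}.
Cut edges: 3→4 (cap 3). Sum = 3.

3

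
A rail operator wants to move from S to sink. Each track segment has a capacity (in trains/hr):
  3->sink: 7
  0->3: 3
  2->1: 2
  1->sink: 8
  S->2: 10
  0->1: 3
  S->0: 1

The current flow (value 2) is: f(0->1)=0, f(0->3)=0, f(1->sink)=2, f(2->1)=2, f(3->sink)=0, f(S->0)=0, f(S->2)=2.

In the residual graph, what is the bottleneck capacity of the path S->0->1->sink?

Residual capacities along the path: S->0: 1, 0->1: 3, 1->sink: 6.
Minimum is 1.

1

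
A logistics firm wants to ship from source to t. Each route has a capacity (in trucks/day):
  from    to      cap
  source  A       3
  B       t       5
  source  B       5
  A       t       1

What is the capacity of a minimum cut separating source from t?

Max flow = 6 (via 2 augmenting paths).
In the residual at optimum, the set reachable from source is {A, source}.
Cut edges: source→B (cap 5), A→t (cap 1). Sum = 6.

6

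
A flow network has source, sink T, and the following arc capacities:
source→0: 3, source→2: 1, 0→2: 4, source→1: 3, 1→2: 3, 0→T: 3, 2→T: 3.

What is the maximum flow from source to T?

6

Augment source→0→T: bottleneck 3. Total 3.
Augment source→2→T: bottleneck 1. Total 4.
Augment source→1→2→T: bottleneck 2. Total 6.
No augmenting path remains in the residual graph.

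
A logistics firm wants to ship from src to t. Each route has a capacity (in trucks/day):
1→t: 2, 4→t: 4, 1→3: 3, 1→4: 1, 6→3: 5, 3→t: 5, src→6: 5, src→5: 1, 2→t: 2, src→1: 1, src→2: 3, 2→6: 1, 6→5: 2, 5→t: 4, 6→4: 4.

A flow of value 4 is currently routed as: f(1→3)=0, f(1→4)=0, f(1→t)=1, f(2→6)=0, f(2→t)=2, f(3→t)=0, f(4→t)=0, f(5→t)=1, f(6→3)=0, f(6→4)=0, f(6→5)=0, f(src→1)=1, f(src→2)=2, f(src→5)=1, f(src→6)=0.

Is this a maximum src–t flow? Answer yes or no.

No

Residual path src→6→5→t has bottleneck 2 > 0.
Pushing 2 along it raises the flow to 6, so the given flow is not maximum.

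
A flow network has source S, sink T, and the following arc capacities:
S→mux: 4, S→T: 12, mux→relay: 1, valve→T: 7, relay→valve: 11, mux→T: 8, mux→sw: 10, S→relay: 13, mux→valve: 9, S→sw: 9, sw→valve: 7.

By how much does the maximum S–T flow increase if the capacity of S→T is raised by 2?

Original max flow = 23.
After raising cap(S→T), augmenting paths through that edge carry 2 more units.
New max flow = 25. Increase = 2.

2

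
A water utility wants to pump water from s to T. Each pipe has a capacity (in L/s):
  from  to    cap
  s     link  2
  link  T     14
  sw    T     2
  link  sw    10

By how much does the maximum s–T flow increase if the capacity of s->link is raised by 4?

Original max flow = 2.
After raising cap(s->link), augmenting paths through that edge carry 4 more units.
New max flow = 6. Increase = 4.

4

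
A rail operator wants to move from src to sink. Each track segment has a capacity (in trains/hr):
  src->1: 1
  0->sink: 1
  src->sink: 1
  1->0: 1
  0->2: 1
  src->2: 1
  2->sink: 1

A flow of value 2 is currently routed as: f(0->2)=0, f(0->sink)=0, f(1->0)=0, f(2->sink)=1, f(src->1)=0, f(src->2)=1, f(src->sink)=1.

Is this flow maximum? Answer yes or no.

No

Residual path src->1->0->sink has bottleneck 1 > 0.
Pushing 1 along it raises the flow to 3, so the given flow is not maximum.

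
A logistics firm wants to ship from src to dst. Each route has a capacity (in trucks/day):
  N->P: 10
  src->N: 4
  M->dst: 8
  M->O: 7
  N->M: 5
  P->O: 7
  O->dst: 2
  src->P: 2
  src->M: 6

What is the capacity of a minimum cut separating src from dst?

Max flow = 10 (via 3 augmenting paths).
In the residual at optimum, the set reachable from src is {M, N, O, P, src}.
Cut edges: M->dst (cap 8), O->dst (cap 2). Sum = 10.

10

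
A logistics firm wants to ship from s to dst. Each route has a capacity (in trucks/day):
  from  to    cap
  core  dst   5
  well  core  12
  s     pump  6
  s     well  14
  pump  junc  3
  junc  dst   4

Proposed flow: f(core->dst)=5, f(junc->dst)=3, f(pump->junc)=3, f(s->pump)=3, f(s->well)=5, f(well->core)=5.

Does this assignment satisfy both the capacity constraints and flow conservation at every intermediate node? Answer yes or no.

Yes

Every edge has 0 ≤ f(e) ≤ cap(e).
At each intermediate node, inflow equals outflow.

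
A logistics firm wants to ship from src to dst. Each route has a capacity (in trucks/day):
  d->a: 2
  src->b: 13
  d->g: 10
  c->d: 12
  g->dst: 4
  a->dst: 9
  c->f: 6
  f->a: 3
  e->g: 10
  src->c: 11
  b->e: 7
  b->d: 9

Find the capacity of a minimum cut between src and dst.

Max flow = 9 (via 3 augmenting paths).
In the residual at optimum, the set reachable from src is {b, c, d, e, f, g, src}.
Cut edges: f->a (cap 3), d->a (cap 2), g->dst (cap 4). Sum = 9.

9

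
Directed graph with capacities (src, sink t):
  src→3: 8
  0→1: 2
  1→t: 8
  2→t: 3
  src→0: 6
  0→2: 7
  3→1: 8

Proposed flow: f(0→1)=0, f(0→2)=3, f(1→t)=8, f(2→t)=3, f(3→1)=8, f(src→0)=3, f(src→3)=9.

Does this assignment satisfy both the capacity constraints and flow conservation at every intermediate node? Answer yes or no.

Capacity violated on src→3: flow 9 > capacity 8.

No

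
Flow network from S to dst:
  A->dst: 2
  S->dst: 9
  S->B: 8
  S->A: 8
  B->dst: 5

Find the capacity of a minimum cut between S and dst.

16

Max flow = 16 (via 3 augmenting paths).
In the residual at optimum, the set reachable from S is {A, B, S}.
Cut edges: S->dst (cap 9), B->dst (cap 5), A->dst (cap 2). Sum = 16.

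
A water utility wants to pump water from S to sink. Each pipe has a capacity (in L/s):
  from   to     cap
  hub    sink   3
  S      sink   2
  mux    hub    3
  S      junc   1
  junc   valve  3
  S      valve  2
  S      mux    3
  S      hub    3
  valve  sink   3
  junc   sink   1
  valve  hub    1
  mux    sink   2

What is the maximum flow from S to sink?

10

Augment S→sink: bottleneck 2. Total 2.
Augment S→junc→sink: bottleneck 1. Total 3.
Augment S→mux→sink: bottleneck 2. Total 5.
Augment S→valve→sink: bottleneck 2. Total 7.
Augment S→hub→sink: bottleneck 3. Total 10.
No augmenting path remains in the residual graph.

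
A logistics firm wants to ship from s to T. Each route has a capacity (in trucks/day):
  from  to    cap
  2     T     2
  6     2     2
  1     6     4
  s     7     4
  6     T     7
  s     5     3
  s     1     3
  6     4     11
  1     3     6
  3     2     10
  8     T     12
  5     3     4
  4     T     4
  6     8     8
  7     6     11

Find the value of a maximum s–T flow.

Augment s→1→6→T: bottleneck 3. Total 3.
Augment s→7→6→T: bottleneck 4. Total 7.
Augment s→5→3→2→T: bottleneck 2. Total 9.
No augmenting path remains in the residual graph.

9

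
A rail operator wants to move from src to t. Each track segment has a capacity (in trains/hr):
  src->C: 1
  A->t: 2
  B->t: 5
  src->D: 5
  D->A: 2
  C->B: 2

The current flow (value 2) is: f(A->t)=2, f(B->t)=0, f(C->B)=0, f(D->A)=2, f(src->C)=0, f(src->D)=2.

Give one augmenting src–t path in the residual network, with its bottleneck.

src->C->B->t, bottleneck 1

Residual along src->C->B->t: src->C: 1, C->B: 2, B->t: 5.
Bottleneck = min = 1.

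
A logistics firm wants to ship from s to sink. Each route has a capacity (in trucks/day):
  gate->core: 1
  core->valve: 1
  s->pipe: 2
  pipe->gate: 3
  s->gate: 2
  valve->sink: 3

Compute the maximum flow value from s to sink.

Augment s->gate->core->valve->sink: bottleneck 1. Total 1.
No augmenting path remains in the residual graph.

1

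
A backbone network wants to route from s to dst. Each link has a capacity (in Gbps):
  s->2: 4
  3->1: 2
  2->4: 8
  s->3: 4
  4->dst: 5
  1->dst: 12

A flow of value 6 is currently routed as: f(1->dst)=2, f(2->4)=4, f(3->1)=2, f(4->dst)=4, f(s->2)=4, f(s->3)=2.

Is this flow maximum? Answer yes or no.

Yes

Residual reachable from s: {3, s}; dst is not reachable.
Saturated cut: 3->1, s->2 with total capacity 6 = current flow value. Flow is maximum.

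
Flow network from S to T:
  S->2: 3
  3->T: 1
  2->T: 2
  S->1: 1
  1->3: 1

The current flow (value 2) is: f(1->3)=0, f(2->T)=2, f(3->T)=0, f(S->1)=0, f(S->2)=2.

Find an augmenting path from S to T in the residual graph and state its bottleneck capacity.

Residual along S->1->3->T: S->1: 1, 1->3: 1, 3->T: 1.
Bottleneck = min = 1.

S->1->3->T, bottleneck 1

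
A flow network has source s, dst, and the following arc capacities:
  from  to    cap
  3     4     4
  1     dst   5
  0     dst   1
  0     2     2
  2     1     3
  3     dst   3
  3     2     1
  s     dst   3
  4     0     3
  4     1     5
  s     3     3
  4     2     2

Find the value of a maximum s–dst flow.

Augment s->dst: bottleneck 3. Total 3.
Augment s->3->dst: bottleneck 3. Total 6.
No augmenting path remains in the residual graph.

6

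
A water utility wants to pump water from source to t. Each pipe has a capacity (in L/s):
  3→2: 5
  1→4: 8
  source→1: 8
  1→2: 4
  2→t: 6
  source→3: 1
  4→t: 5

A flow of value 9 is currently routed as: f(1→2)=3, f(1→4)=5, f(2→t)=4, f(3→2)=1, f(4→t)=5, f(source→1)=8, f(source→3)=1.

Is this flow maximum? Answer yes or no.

Yes

Residual reachable from source: {source}; t is not reachable.
Saturated cut: source→1, source→3 with total capacity 9 = current flow value. Flow is maximum.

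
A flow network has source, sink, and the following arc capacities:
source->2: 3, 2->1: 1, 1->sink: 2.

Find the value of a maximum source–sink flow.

Augment source->2->1->sink: bottleneck 1. Total 1.
No augmenting path remains in the residual graph.

1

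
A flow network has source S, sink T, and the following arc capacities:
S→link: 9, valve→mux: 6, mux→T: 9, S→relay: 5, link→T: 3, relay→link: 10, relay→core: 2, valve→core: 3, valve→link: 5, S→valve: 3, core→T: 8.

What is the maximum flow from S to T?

Augment S→link→T: bottleneck 3. Total 3.
Augment S→valve→mux→T: bottleneck 3. Total 6.
Augment S→relay→core→T: bottleneck 2. Total 8.
No augmenting path remains in the residual graph.

8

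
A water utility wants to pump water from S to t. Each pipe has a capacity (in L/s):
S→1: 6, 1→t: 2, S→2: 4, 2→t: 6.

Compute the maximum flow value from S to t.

6

Augment S→2→t: bottleneck 4. Total 4.
Augment S→1→t: bottleneck 2. Total 6.
No augmenting path remains in the residual graph.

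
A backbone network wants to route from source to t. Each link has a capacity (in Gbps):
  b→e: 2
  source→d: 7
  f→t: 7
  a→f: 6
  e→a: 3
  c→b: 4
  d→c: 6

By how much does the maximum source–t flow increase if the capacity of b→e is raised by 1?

1

Original max flow = 2.
After raising cap(b→e), augmenting paths through that edge carry 1 more unit.
New max flow = 3. Increase = 1.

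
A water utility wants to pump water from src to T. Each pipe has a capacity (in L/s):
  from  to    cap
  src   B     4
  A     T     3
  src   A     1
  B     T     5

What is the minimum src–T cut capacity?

5

Max flow = 5 (via 2 augmenting paths).
In the residual at optimum, the set reachable from src is {src}.
Cut edges: src→B (cap 4), src→A (cap 1). Sum = 5.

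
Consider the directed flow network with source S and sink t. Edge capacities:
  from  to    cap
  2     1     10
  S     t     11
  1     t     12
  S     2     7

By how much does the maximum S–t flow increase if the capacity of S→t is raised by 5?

Original max flow = 18.
After raising cap(S→t), augmenting paths through that edge carry 5 more units.
New max flow = 23. Increase = 5.

5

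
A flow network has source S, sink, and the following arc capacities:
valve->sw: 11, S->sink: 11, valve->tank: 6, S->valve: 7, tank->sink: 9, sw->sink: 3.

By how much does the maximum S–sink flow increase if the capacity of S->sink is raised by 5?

Original max flow = 18.
After raising cap(S->sink), augmenting paths through that edge carry 5 more units.
New max flow = 23. Increase = 5.

5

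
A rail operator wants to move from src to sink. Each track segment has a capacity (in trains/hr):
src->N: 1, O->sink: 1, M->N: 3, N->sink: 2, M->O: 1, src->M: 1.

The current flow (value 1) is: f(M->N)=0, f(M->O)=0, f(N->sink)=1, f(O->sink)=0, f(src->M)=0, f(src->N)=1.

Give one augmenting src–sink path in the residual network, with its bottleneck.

Residual along src->M->N->sink: src->M: 1, M->N: 3, N->sink: 1.
Bottleneck = min = 1.

src->M->N->sink, bottleneck 1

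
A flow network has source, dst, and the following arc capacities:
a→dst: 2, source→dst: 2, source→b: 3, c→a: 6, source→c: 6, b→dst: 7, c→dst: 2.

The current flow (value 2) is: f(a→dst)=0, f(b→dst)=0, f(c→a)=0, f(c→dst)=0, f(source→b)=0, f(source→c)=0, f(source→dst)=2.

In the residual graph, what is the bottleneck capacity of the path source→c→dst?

2

Residual capacities along the path: source→c: 6, c→dst: 2.
Minimum is 2.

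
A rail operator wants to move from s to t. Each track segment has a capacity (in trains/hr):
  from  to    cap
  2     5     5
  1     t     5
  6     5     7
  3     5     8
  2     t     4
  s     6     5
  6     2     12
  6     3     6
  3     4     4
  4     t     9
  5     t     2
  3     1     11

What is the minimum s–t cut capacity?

5

Max flow = 5 (via 2 augmenting paths).
In the residual at optimum, the set reachable from s is {s}.
Cut edges: s->6 (cap 5). Sum = 5.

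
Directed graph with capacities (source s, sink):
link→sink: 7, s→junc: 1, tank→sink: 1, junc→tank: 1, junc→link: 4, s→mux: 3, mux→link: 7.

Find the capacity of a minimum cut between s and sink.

4

Max flow = 4 (via 2 augmenting paths).
In the residual at optimum, the set reachable from s is {s}.
Cut edges: s→mux (cap 3), s→junc (cap 1). Sum = 4.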